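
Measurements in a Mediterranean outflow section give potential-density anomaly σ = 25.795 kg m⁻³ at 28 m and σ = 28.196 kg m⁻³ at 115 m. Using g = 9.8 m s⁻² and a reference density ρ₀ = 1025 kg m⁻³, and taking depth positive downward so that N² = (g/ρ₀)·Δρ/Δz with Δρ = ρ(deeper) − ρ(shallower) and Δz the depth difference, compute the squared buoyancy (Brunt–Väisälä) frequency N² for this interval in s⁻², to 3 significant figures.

2.64 × 10⁻⁴ s⁻²

Δρ = 1028.196 − 1025.795 = 2.401 kg m⁻³ over Δz = 115 − 28 = 87 m.
N² = (9.8/1025) × (2.401/87) = 2.6386 × 10⁻⁴ s⁻² ≈ 2.64 × 10⁻⁴ s⁻².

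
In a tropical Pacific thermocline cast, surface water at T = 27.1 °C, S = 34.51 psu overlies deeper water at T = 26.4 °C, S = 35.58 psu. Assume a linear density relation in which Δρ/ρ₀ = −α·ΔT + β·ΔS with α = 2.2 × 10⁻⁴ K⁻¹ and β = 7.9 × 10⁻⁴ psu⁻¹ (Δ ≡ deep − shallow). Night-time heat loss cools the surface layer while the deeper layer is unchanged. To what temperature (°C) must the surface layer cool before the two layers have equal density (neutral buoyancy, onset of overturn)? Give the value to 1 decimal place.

22.6 °C

Neutral buoyancy requires Δρ = 0, i.e. −α(T_deep − T_surf′) + β(S_deep − S_surf) = 0.
T_surf′ = T_deep − (β/α)·ΔS = 26.4 − (7.9 × 10⁻⁴/2.2 × 10⁻⁴)·(+1.07) = 22.558 °C.
Cooling required: 27.1 − (22.558) = 4.542 °C.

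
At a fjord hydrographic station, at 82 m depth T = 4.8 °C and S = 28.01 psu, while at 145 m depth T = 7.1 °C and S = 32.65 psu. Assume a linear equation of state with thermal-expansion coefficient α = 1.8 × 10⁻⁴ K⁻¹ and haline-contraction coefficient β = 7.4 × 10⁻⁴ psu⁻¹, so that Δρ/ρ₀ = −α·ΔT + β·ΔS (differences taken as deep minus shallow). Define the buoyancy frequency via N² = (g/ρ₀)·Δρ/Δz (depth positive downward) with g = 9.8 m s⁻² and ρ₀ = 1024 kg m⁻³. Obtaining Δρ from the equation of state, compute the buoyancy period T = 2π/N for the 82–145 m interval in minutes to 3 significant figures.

ΔT = +2.3 K, ΔS = +4.64 psu (deep − shallow).
Δρ/ρ₀ = −αΔT + βΔS = -4.14 × 10⁻⁴ + 3.4336 × 10⁻³ = 3.0196 × 10⁻³, so Δρ ≈ 3.092 kg m⁻³.
N² = (g/ρ₀)·Δρ/Δz = g·(Δρ/ρ₀)/Δz = 9.8 × 3.0196 × 10⁻³ / 63 = 4.6972 × 10⁻⁴ s⁻².
N = √(4.6972 × 10⁻⁴) = 0.021673 rad s⁻¹ → T = 2π/N = 289.91 s = 4.8318 min ≈ 4.83 min.

4.83 min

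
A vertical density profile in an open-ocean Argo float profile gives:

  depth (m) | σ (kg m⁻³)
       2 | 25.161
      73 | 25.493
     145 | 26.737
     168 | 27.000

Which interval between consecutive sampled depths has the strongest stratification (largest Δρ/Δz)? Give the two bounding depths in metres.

Compute the density gradient over each adjacent pair:
  2–73 m: Δρ/Δz = 0.332/71 = 4.7 × 10⁻³ kg m⁻⁴
  73–145 m: Δρ/Δz = 1.244/72 = 0.017 kg m⁻⁴
  145–168 m: Δρ/Δz = 0.263/23 = 0.011 kg m⁻⁴
The largest gradient is in the 73–145 m interval — the pycnocline.

73–145 m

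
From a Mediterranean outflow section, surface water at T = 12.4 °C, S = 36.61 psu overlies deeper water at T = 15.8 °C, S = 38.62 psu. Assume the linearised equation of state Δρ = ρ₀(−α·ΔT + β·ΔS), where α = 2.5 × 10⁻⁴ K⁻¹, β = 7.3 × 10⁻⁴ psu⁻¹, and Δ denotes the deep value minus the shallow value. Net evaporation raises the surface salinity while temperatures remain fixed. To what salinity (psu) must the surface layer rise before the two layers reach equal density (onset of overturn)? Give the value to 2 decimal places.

Neutral buoyancy requires −α(T_deep − T_surf) + β(S_deep − S_surf′) = 0.
S_surf′ = S_deep − (α/β)·ΔT = 38.62 − (2.5 × 10⁻⁴/7.3 × 10⁻⁴)·(+3.4) = 37.4556 psu.
Increase required: 37.4556 − 36.61 = 0.8456 psu.

37.46 psu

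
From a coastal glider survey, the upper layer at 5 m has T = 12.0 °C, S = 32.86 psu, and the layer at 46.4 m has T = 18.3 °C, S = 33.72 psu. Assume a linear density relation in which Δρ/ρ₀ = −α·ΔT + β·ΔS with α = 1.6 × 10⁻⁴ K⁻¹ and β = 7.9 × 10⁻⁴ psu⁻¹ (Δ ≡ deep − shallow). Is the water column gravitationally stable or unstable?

ΔT = 18.3 − 12.0 = +6.3 K and ΔS = 33.72 − 32.86 = +0.86 psu (deep − shallow).
−αΔT = -1.008 × 10⁻³; βΔS = 6.794 × 10⁻⁴; sum Δρ/ρ₀ = -3.286 × 10⁻⁴.
Δρ/ρ₀ < 0, so Δρ < 0: deeper water is lighter → statically unstable; the column would overturn.

unstable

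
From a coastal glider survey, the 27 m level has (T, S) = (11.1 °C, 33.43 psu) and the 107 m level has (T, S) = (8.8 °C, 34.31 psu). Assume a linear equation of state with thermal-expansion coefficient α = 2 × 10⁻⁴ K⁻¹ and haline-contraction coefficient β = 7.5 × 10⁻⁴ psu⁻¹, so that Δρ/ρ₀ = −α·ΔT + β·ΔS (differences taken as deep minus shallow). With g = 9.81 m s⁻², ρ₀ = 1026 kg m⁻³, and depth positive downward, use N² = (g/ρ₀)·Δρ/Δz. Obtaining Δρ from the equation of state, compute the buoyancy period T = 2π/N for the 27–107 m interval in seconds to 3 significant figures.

ΔT = -2.3 K, ΔS = +0.88 psu (deep − shallow).
Δρ/ρ₀ = −αΔT + βΔS = 4.60 × 10⁻⁴ + 6.60 × 10⁻⁴ = 1.12 × 10⁻³, so Δρ ≈ 1.149 kg m⁻³.
N² = (g/ρ₀)·Δρ/Δz = g·(Δρ/ρ₀)/Δz = 9.81 × 1.12 × 10⁻³ / 80 = 1.3734 × 10⁻⁴ s⁻².
N = √(1.3734 × 10⁻⁴) = 0.011719 rad s⁻¹ → T = 2π/N = 536.15 s ≈ 536 s.

536 s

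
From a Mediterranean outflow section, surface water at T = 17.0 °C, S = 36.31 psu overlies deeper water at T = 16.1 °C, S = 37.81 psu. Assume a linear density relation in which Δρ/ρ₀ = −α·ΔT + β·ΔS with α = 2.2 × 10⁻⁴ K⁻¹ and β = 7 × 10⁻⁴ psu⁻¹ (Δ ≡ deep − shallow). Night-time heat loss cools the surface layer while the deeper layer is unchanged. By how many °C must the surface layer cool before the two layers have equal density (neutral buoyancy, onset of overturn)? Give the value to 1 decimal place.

5.7 °C

Neutral buoyancy requires Δρ = 0, i.e. −α(T_deep − T_surf′) + β(S_deep − S_surf) = 0.
T_surf′ = T_deep − (β/α)·ΔS = 16.1 − (7 × 10⁻⁴/2.2 × 10⁻⁴)·(+1.50) = 11.327 °C.
Cooling required: 17.0 − (11.327) = 5.673 °C.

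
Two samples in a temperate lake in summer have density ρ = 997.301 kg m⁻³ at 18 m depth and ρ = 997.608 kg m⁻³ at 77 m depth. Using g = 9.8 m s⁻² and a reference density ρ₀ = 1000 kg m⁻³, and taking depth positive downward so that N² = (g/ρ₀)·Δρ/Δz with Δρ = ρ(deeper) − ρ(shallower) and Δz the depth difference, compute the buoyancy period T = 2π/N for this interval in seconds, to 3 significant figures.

Δρ = 997.608 − 997.301 = 0.307 kg m⁻³ over Δz = 77 − 18 = 59 m.
N² = (9.8/1000) × (0.307/59) = 5.0993 × 10⁻⁵ s⁻².
N = √(5.0993 × 10⁻⁵) = 7.1409 × 10⁻³ rad s⁻¹, so T = 2π/N = 879.89 s ≈ 880 s.

880 s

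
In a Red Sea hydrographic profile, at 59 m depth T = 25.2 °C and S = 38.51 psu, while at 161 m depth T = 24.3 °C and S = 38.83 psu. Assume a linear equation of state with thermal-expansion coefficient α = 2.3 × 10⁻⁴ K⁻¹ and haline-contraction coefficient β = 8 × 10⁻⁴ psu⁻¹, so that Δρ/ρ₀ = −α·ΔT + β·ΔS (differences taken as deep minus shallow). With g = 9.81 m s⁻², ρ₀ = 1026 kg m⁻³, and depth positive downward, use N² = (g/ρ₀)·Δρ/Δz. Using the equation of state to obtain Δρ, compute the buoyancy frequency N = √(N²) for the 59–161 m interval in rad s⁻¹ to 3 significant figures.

6.67 × 10⁻³ rad s⁻¹

ΔT = -0.9 K, ΔS = +0.32 psu (deep − shallow).
Δρ/ρ₀ = −αΔT + βΔS = 2.07 × 10⁻⁴ + 2.56 × 10⁻⁴ = 4.63 × 10⁻⁴, so Δρ ≈ 0.4750 kg m⁻³.
N² = (g/ρ₀)·Δρ/Δz = g·(Δρ/ρ₀)/Δz = 9.81 × 4.63 × 10⁻⁴ / 102 = 4.4530 × 10⁻⁵ s⁻².
N = √(4.4530 × 10⁻⁵) = 6.6731 × 10⁻³ rad s⁻¹ ≈ 6.67 × 10⁻³ rad s⁻¹.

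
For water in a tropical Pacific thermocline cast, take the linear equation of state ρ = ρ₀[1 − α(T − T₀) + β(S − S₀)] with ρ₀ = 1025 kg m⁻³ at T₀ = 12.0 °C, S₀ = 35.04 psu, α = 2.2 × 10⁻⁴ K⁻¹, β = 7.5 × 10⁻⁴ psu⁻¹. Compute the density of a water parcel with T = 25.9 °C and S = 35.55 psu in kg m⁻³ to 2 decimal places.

T − T₀ = +13.9 K, S − S₀ = +0.51 psu.
Bracket = 1 − α·(+13.9) + β·(+0.51) = 1 + (-2.6755 × 10⁻³) = 0.9973245.
ρ = 1025 × 0.9973245 = 1022.26 kg m⁻³.

1022.26 kg m⁻³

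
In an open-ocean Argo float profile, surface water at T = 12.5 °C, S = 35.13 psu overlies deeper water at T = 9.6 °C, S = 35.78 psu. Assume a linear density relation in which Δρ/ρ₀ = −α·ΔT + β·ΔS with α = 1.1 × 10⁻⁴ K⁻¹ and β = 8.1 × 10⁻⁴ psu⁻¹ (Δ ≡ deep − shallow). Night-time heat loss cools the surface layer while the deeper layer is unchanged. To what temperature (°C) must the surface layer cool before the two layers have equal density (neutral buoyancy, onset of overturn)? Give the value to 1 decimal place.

4.8 °C

Neutral buoyancy requires Δρ = 0, i.e. −α(T_deep − T_surf′) + β(S_deep − S_surf) = 0.
T_surf′ = T_deep − (β/α)·ΔS = 9.6 − (8.1 × 10⁻⁴/1.1 × 10⁻⁴)·(+0.65) = 4.814 °C.
Cooling required: 12.5 − (4.814) = 7.686 °C.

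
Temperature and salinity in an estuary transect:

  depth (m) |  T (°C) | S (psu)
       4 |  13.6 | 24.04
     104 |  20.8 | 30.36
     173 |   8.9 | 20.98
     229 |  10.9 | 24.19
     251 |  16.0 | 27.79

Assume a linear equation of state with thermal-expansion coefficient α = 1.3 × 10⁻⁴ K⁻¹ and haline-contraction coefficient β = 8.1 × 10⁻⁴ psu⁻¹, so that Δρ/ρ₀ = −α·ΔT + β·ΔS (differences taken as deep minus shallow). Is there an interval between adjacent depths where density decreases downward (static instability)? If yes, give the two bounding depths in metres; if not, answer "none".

104–173 m

Evaluate Δρ/ρ₀ = −αΔT + βΔS across each adjacent pair:
  4–104 m: −αΔT+βΔS = −(1.3 × 10⁻⁴)(+7.2)+(8.1 × 10⁻⁴)(+6.32) = 4.2 × 10⁻³ → stable
  104–173 m: −αΔT+βΔS = −(1.3 × 10⁻⁴)(-11.9)+(8.1 × 10⁻⁴)(-9.38) = -6.1 × 10⁻³ → UNSTABLE
  173–229 m: −αΔT+βΔS = −(1.3 × 10⁻⁴)(+2.0)+(8.1 × 10⁻⁴)(+3.21) = 2.3 × 10⁻³ → stable
  229–251 m: −αΔT+βΔS = −(1.3 × 10⁻⁴)(+5.1)+(8.1 × 10⁻⁴)(+3.60) = 2.3 × 10⁻³ → stable
The 104–173 m interval has Δρ < 0: lighter water underlies denser water.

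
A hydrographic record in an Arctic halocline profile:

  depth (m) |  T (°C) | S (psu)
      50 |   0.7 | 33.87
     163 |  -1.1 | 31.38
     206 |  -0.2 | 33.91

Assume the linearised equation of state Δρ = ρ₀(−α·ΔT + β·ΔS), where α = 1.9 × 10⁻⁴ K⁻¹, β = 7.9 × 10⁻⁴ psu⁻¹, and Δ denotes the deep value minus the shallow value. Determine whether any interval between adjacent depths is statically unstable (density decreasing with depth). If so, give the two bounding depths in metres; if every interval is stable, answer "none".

50–163 m

Evaluate Δρ/ρ₀ = −αΔT + βΔS across each adjacent pair:
  50–163 m: −αΔT+βΔS = −(1.9 × 10⁻⁴)(-1.8)+(7.9 × 10⁻⁴)(-2.49) = -1.6 × 10⁻³ → UNSTABLE
  163–206 m: −αΔT+βΔS = −(1.9 × 10⁻⁴)(+0.9)+(7.9 × 10⁻⁴)(+2.53) = 1.8 × 10⁻³ → stable
The 50–163 m interval has Δρ < 0: lighter water underlies denser water.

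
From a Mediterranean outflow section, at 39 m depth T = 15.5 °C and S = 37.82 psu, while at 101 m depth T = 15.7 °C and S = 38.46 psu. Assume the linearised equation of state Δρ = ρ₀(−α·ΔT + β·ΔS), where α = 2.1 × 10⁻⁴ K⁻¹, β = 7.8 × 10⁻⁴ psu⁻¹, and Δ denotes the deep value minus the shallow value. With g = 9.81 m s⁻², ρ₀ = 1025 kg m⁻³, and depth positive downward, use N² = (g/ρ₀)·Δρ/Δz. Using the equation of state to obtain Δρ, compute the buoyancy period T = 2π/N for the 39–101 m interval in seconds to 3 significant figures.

739 s

ΔT = +0.2 K, ΔS = +0.64 psu (deep − shallow).
Δρ/ρ₀ = −αΔT + βΔS = -4.20 × 10⁻⁵ + 4.992 × 10⁻⁴ = 4.572 × 10⁻⁴, so Δρ ≈ 0.4686 kg m⁻³.
N² = (g/ρ₀)·Δρ/Δz = g·(Δρ/ρ₀)/Δz = 9.81 × 4.572 × 10⁻⁴ / 62 = 7.2341 × 10⁻⁵ s⁻².
N = √(7.2341 × 10⁻⁵) = 8.5054 × 10⁻³ rad s⁻¹ → T = 2π/N = 738.73 s ≈ 739 s.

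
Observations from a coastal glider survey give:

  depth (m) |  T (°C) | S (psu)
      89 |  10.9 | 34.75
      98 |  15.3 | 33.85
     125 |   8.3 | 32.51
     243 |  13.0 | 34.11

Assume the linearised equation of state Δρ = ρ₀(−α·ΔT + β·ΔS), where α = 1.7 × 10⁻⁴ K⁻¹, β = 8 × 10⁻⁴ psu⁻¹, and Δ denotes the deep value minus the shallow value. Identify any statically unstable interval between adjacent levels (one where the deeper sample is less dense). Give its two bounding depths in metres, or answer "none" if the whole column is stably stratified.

Evaluate Δρ/ρ₀ = −αΔT + βΔS across each adjacent pair:
  89–98 m: −αΔT+βΔS = −(1.7 × 10⁻⁴)(+4.4)+(8 × 10⁻⁴)(-0.90) = -1.5 × 10⁻³ → UNSTABLE
  98–125 m: −αΔT+βΔS = −(1.7 × 10⁻⁴)(-7.0)+(8 × 10⁻⁴)(-1.34) = 1.2 × 10⁻⁴ → stable
  125–243 m: −αΔT+βΔS = −(1.7 × 10⁻⁴)(+4.7)+(8 × 10⁻⁴)(+1.60) = 4.8 × 10⁻⁴ → stable
The 89–98 m interval has Δρ < 0: lighter water underlies denser water.

89–98 m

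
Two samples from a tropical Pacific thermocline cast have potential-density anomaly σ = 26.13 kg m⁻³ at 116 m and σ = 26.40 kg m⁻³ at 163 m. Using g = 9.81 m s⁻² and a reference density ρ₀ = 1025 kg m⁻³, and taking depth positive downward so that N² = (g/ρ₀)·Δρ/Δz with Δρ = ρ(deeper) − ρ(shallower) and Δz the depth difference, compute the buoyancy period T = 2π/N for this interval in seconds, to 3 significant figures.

847 s

Δρ = 1026.40 − 1026.13 = 0.27 kg m⁻³ over Δz = 163 − 116 = 47 m.
N² = (9.81/1025) × (0.27/47) = 5.4981 × 10⁻⁵ s⁻².
N = √(5.4981 × 10⁻⁵) = 7.4149 × 10⁻³ rad s⁻¹, so T = 2π/N = 847.37 s ≈ 847 s.
Since Δρ > 0 the layer is stably stratified.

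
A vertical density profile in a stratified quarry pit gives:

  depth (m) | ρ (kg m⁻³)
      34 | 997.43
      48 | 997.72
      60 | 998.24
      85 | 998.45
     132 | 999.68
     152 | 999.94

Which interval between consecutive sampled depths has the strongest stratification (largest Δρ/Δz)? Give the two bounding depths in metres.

Compute the density gradient over each adjacent pair:
  34–48 m: Δρ/Δz = 0.29/14 = 0.021 kg m⁻⁴
  48–60 m: Δρ/Δz = 0.52/12 = 0.043 kg m⁻⁴
  60–85 m: Δρ/Δz = 0.21/25 = 8.4 × 10⁻³ kg m⁻⁴
  85–132 m: Δρ/Δz = 1.23/47 = 0.026 kg m⁻⁴
  132–152 m: Δρ/Δz = 0.26/20 = 0.013 kg m⁻⁴
The largest gradient is in the 48–60 m interval — the pycnocline.

48–60 m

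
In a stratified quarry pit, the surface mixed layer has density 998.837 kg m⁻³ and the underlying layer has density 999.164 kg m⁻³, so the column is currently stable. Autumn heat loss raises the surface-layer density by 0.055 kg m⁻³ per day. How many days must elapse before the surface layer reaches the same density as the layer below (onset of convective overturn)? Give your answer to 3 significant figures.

Density deficit of the surface layer: 999.164 − 998.837 = 0.327 kg m⁻³.
Required change = 0.327 / 0.055 = 5.95 days.

5.95 days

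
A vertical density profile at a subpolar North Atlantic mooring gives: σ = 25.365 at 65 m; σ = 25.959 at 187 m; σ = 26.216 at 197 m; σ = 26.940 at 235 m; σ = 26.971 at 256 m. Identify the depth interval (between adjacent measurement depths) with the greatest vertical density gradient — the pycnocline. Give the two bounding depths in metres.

187–197 m

Compute the density gradient over each adjacent pair:
  65–187 m: Δρ/Δz = 0.594/122 = 4.9 × 10⁻³ kg m⁻⁴
  187–197 m: Δρ/Δz = 0.257/10 = 0.026 kg m⁻⁴
  197–235 m: Δρ/Δz = 0.724/38 = 0.019 kg m⁻⁴
  235–256 m: Δρ/Δz = 0.031/21 = 1.5 × 10⁻³ kg m⁻⁴
The largest gradient is in the 187–197 m interval — the pycnocline.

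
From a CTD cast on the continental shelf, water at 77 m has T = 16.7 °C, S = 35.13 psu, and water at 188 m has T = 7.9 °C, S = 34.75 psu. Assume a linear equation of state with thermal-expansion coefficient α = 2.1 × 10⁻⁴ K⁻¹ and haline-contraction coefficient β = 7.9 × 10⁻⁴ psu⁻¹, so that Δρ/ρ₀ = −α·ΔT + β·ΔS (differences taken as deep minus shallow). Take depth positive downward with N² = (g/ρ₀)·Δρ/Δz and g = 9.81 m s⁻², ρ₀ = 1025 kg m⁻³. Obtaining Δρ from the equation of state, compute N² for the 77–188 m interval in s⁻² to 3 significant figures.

ΔT = -8.8 K, ΔS = -0.38 psu (deep − shallow).
Δρ/ρ₀ = −αΔT + βΔS = 1.848 × 10⁻³ − 3.002 × 10⁻⁴ = 1.5478 × 10⁻³, so Δρ ≈ 1.586 kg m⁻³.
N² = (g/ρ₀)·Δρ/Δz = g·(Δρ/ρ₀)/Δz = 9.81 × 1.5478 × 10⁻³ / 111 = 1.3679 × 10⁻⁴ s⁻² ≈ 1.37 × 10⁻⁴ s⁻².

1.37 × 10⁻⁴ s⁻²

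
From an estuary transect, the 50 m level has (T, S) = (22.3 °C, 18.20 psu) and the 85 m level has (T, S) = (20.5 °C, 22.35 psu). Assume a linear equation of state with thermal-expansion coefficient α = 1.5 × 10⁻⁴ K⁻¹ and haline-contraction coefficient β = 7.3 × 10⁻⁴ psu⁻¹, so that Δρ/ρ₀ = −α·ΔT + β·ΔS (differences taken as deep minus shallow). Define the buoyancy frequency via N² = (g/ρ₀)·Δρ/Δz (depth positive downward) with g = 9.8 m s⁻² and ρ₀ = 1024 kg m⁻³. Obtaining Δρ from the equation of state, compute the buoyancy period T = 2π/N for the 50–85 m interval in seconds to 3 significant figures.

207 s

ΔT = -1.8 K, ΔS = +4.15 psu (deep − shallow).
Δρ/ρ₀ = −αΔT + βΔS = 2.70 × 10⁻⁴ + 3.0295 × 10⁻³ = 3.2995 × 10⁻³, so Δρ ≈ 3.379 kg m⁻³.
N² = (g/ρ₀)·Δρ/Δz = g·(Δρ/ρ₀)/Δz = 9.8 × 3.2995 × 10⁻³ / 35 = 9.2386 × 10⁻⁴ s⁻².
N = √(9.2386 × 10⁻⁴) = 0.030395 rad s⁻¹ → T = 2π/N = 206.72 s ≈ 207 s.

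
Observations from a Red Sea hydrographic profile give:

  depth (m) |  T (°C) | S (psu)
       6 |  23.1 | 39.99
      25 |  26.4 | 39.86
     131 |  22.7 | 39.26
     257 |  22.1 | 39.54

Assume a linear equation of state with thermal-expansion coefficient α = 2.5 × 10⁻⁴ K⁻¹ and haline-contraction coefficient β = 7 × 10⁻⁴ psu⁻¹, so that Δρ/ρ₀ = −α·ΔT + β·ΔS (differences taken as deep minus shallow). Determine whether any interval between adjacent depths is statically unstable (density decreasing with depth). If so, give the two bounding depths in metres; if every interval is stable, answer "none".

6–25 m

Evaluate Δρ/ρ₀ = −αΔT + βΔS across each adjacent pair:
  6–25 m: −αΔT+βΔS = −(2.5 × 10⁻⁴)(+3.3)+(7 × 10⁻⁴)(-0.13) = -9.2 × 10⁻⁴ → UNSTABLE
  25–131 m: −αΔT+βΔS = −(2.5 × 10⁻⁴)(-3.7)+(7 × 10⁻⁴)(-0.60) = 5.1 × 10⁻⁴ → stable
  131–257 m: −αΔT+βΔS = −(2.5 × 10⁻⁴)(-0.6)+(7 × 10⁻⁴)(+0.28) = 3.5 × 10⁻⁴ → stable
The 6–25 m interval has Δρ < 0: lighter water underlies denser water.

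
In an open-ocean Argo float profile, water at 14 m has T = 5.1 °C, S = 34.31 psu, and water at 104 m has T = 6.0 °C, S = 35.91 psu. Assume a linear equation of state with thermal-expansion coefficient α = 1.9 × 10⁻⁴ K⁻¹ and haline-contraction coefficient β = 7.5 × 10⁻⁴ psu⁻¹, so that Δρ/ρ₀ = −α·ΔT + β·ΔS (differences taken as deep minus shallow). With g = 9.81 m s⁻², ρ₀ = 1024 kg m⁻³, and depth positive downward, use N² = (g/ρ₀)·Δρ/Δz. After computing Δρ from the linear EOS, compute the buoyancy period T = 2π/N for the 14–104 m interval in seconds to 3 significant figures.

593 s

ΔT = +0.9 K, ΔS = +1.60 psu (deep − shallow).
Δρ/ρ₀ = −αΔT + βΔS = -1.71 × 10⁻⁴ + 1.20 × 10⁻³ = 1.029 × 10⁻³, so Δρ ≈ 1.054 kg m⁻³.
N² = (g/ρ₀)·Δρ/Δz = g·(Δρ/ρ₀)/Δz = 9.81 × 1.029 × 10⁻³ / 90 = 1.1216 × 10⁻⁴ s⁻².
N = √(1.1216 × 10⁻⁴) = 0.010591 rad s⁻¹ → T = 2π/N = 593.26 s ≈ 593 s.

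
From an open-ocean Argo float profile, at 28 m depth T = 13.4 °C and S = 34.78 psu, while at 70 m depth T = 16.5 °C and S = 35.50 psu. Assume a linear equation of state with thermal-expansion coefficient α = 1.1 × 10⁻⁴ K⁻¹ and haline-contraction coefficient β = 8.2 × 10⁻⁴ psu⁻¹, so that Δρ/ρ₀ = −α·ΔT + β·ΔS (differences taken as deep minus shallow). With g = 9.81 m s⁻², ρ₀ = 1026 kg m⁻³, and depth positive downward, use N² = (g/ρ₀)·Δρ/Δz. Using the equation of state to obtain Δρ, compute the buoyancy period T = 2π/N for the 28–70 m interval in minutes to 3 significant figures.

ΔT = +3.1 K, ΔS = +0.72 psu (deep − shallow).
Δρ/ρ₀ = −αΔT + βΔS = -3.41 × 10⁻⁴ + 5.904 × 10⁻⁴ = 2.494 × 10⁻⁴, so Δρ ≈ 0.2559 kg m⁻³.
N² = (g/ρ₀)·Δρ/Δz = g·(Δρ/ρ₀)/Δz = 9.81 × 2.494 × 10⁻⁴ / 42 = 5.8253 × 10⁻⁵ s⁻².
N = √(5.8253 × 10⁻⁵) = 7.6324 × 10⁻³ rad s⁻¹ → T = 2π/N = 823.23 s = 13.720 min ≈ 13.7 min.

13.7 min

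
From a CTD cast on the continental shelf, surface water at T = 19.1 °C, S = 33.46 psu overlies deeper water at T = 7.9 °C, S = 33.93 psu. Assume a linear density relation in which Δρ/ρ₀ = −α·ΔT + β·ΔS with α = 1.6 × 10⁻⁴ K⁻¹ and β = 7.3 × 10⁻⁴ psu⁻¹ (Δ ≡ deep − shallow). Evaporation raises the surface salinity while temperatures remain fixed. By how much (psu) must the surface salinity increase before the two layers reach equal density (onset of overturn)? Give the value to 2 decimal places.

2.92 psu

Neutral buoyancy requires −α(T_deep − T_surf) + β(S_deep − S_surf′) = 0.
S_surf′ = S_deep − (α/β)·ΔT = 33.93 − (1.6 × 10⁻⁴/7.3 × 10⁻⁴)·(-11.2) = 36.3848 psu.
Increase required: 36.3848 − 33.46 = 2.9248 psu.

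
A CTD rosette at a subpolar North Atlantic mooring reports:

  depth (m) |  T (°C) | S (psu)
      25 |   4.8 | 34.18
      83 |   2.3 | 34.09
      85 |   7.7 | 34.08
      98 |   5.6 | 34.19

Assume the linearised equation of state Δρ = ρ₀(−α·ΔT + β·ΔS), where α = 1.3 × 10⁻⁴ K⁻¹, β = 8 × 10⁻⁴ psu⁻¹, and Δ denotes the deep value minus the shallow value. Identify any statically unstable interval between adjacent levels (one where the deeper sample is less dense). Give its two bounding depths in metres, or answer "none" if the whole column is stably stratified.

83–85 m

Evaluate Δρ/ρ₀ = −αΔT + βΔS across each adjacent pair:
  25–83 m: −αΔT+βΔS = −(1.3 × 10⁻⁴)(-2.5)+(8 × 10⁻⁴)(-0.09) = 2.5 × 10⁻⁴ → stable
  83–85 m: −αΔT+βΔS = −(1.3 × 10⁻⁴)(+5.4)+(8 × 10⁻⁴)(-0.01) = -7.1 × 10⁻⁴ → UNSTABLE
  85–98 m: −αΔT+βΔS = −(1.3 × 10⁻⁴)(-2.1)+(8 × 10⁻⁴)(+0.11) = 3.6 × 10⁻⁴ → stable
The 83–85 m interval has Δρ < 0: lighter water underlies denser water.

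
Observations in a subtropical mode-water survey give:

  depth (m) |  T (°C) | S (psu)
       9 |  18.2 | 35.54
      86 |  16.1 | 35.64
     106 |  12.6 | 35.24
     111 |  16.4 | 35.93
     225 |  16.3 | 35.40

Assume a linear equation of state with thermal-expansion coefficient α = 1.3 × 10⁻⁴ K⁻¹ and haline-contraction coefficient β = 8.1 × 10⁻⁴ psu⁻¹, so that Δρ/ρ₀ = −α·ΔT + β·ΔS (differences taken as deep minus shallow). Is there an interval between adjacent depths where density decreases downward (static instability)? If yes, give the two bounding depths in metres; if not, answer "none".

111–225 m

Evaluate Δρ/ρ₀ = −αΔT + βΔS across each adjacent pair:
  9–86 m: −αΔT+βΔS = −(1.3 × 10⁻⁴)(-2.1)+(8.1 × 10⁻⁴)(+0.10) = 3.5 × 10⁻⁴ → stable
  86–106 m: −αΔT+βΔS = −(1.3 × 10⁻⁴)(-3.5)+(8.1 × 10⁻⁴)(-0.40) = 1.3 × 10⁻⁴ → stable
  106–111 m: −αΔT+βΔS = −(1.3 × 10⁻⁴)(+3.8)+(8.1 × 10⁻⁴)(+0.69) = 6.5 × 10⁻⁵ → stable
  111–225 m: −αΔT+βΔS = −(1.3 × 10⁻⁴)(-0.1)+(8.1 × 10⁻⁴)(-0.53) = -4.2 × 10⁻⁴ → UNSTABLE
The 111–225 m interval has Δρ < 0: lighter water underlies denser water.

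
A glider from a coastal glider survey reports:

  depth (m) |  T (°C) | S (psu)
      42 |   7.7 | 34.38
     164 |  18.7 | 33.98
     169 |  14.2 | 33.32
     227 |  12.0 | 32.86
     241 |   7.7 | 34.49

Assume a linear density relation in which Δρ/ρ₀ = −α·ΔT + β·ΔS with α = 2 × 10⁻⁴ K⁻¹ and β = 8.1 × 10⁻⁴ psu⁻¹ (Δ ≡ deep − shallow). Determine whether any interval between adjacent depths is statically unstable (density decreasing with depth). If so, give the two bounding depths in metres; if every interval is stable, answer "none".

Evaluate Δρ/ρ₀ = −αΔT + βΔS across each adjacent pair:
  42–164 m: −αΔT+βΔS = −(2 × 10⁻⁴)(+11.0)+(8.1 × 10⁻⁴)(-0.40) = -2.5 × 10⁻³ → UNSTABLE
  164–169 m: −αΔT+βΔS = −(2 × 10⁻⁴)(-4.5)+(8.1 × 10⁻⁴)(-0.66) = 3.7 × 10⁻⁴ → stable
  169–227 m: −αΔT+βΔS = −(2 × 10⁻⁴)(-2.2)+(8.1 × 10⁻⁴)(-0.46) = 6.7 × 10⁻⁵ → stable
  227–241 m: −αΔT+βΔS = −(2 × 10⁻⁴)(-4.3)+(8.1 × 10⁻⁴)(+1.63) = 2.2 × 10⁻³ → stable
The 42–164 m interval has Δρ < 0: lighter water underlies denser water.

42–164 m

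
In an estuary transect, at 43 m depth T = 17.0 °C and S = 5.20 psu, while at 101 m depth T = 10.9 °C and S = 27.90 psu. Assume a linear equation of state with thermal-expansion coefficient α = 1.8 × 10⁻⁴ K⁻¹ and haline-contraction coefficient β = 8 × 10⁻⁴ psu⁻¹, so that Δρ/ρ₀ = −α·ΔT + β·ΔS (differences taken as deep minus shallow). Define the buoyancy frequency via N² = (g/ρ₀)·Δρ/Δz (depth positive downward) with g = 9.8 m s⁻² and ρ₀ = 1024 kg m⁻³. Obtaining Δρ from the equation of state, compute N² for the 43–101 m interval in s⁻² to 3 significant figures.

3.25 × 10⁻³ s⁻²

ΔT = -6.1 K, ΔS = +22.70 psu (deep − shallow).
Δρ/ρ₀ = −αΔT + βΔS = 1.098 × 10⁻³ + 0.01816 = 0.019258, so Δρ ≈ 19.72 kg m⁻³.
N² = (g/ρ₀)·Δρ/Δz = g·(Δρ/ρ₀)/Δz = 9.8 × 0.019258 / 58 = 3.2539 × 10⁻³ s⁻² ≈ 3.25 × 10⁻³ s⁻².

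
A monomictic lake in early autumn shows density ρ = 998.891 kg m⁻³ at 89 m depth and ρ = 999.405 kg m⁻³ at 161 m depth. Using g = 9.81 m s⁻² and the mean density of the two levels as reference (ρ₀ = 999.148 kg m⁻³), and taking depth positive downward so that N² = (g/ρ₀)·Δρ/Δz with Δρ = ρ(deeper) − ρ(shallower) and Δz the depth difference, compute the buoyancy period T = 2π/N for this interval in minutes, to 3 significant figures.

12.5 min

Δρ = 999.405 − 998.891 = 0.514 kg m⁻³ over Δz = 161 − 89 = 72 m.
N² = (9.81/999.148) × (0.514/72) = 7.0092 × 10⁻⁵ s⁻².
N = √(7.0092 × 10⁻⁵) = 8.3721 × 10⁻³ rad s⁻¹, so T = 2π/N = 750.49 s = 12.508 min ≈ 12.5 min.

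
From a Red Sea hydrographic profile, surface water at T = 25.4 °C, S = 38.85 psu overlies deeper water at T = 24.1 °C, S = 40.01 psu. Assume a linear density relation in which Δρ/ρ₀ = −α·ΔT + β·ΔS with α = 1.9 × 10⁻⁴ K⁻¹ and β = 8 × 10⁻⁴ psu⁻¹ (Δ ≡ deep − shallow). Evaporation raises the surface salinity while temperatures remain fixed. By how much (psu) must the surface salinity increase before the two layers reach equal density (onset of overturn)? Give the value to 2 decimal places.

Neutral buoyancy requires −α(T_deep − T_surf) + β(S_deep − S_surf′) = 0.
S_surf′ = S_deep − (α/β)·ΔT = 40.01 − (1.9 × 10⁻⁴/8 × 10⁻⁴)·(-1.3) = 40.3188 psu.
Increase required: 40.3188 − 38.85 = 1.4688 psu.

1.47 psu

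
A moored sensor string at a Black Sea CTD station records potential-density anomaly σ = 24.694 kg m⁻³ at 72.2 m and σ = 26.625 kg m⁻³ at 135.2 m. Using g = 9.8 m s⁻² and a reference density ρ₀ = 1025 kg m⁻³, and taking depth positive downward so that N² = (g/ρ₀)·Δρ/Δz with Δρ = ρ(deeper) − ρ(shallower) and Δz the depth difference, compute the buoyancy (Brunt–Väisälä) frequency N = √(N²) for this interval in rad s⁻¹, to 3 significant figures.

Δρ = 1026.625 − 1024.694 = 1.931 kg m⁻³ over Δz = 135.2 − 72.2 = 63 m.
N² = (9.8/1025) × (1.931/63) = 2.9305 × 10⁻⁴ s⁻².
N = √(2.9305 × 10⁻⁴) = 0.017119 rad s⁻¹ ≈ 0.0171 rad s⁻¹.

0.0171 rad s⁻¹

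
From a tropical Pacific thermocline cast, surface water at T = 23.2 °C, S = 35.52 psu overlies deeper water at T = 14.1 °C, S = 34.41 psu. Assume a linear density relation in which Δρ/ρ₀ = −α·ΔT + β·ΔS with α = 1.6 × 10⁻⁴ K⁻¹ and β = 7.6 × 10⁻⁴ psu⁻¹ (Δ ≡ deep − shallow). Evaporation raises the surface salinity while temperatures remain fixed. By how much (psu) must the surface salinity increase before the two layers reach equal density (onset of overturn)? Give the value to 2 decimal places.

0.81 psu

Neutral buoyancy requires −α(T_deep − T_surf) + β(S_deep − S_surf′) = 0.
S_surf′ = S_deep − (α/β)·ΔT = 34.41 − (1.6 × 10⁻⁴/7.6 × 10⁻⁴)·(-9.1) = 36.3258 psu.
Increase required: 36.3258 − 35.52 = 0.8058 psu.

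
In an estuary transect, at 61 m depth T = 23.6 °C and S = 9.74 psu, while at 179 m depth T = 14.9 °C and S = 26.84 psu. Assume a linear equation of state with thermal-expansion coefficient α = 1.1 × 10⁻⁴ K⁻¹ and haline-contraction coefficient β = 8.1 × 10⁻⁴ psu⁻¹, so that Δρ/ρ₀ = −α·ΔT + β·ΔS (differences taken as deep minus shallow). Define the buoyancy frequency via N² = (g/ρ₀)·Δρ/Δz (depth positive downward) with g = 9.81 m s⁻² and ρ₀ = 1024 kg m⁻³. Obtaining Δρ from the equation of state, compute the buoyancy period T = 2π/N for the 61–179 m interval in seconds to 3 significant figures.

ΔT = -8.7 K, ΔS = +17.10 psu (deep − shallow).
Δρ/ρ₀ = −αΔT + βΔS = 9.57 × 10⁻⁴ + 0.013851 = 0.014808, so Δρ ≈ 15.16 kg m⁻³.
N² = (g/ρ₀)·Δρ/Δz = g·(Δρ/ρ₀)/Δz = 9.81 × 0.014808 / 118 = 1.2311 × 10⁻³ s⁻².
N = √(1.2311 × 10⁻³) = 0.035087 rad s⁻¹ → T = 2π/N = 179.07 s ≈ 179 s.

179 s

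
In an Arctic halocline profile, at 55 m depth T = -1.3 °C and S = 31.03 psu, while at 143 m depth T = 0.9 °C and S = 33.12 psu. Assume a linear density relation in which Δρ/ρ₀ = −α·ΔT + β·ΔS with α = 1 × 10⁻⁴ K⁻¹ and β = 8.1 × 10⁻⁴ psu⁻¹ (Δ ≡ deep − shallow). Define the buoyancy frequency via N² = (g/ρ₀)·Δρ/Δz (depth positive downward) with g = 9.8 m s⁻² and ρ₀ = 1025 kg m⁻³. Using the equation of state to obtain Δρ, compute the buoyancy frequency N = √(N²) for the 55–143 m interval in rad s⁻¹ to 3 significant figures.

0.0128 rad s⁻¹

ΔT = +2.2 K, ΔS = +2.09 psu (deep − shallow).
Δρ/ρ₀ = −αΔT + βΔS = -2.20 × 10⁻⁴ + 1.6929 × 10⁻³ = 1.4729 × 10⁻³, so Δρ ≈ 1.510 kg m⁻³.
N² = (g/ρ₀)·Δρ/Δz = g·(Δρ/ρ₀)/Δz = 9.8 × 1.4729 × 10⁻³ / 88 = 1.6403 × 10⁻⁴ s⁻².
N = √(1.6403 × 10⁻⁴) = 0.012807 rad s⁻¹ ≈ 0.0128 rad s⁻¹.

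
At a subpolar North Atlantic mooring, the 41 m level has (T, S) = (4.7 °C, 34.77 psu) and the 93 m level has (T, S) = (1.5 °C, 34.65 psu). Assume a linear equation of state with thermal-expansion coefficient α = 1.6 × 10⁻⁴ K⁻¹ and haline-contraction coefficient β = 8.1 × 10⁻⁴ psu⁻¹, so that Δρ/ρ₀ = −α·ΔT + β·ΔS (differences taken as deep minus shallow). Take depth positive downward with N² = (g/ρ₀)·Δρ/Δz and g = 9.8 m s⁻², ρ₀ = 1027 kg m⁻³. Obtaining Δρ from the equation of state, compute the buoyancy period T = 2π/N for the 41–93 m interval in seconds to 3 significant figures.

ΔT = -3.2 K, ΔS = -0.12 psu (deep − shallow).
Δρ/ρ₀ = −αΔT + βΔS = 5.12 × 10⁻⁴ − 9.72 × 10⁻⁵ = 4.148 × 10⁻⁴, so Δρ ≈ 0.4260 kg m⁻³.
N² = (g/ρ₀)·Δρ/Δz = g·(Δρ/ρ₀)/Δz = 9.8 × 4.148 × 10⁻⁴ / 52 = 7.8174 × 10⁻⁵ s⁻².
N = √(7.8174 × 10⁻⁵) = 8.8416 × 10⁻³ rad s⁻¹ → T = 2π/N = 710.64 s ≈ 711 s.

711 s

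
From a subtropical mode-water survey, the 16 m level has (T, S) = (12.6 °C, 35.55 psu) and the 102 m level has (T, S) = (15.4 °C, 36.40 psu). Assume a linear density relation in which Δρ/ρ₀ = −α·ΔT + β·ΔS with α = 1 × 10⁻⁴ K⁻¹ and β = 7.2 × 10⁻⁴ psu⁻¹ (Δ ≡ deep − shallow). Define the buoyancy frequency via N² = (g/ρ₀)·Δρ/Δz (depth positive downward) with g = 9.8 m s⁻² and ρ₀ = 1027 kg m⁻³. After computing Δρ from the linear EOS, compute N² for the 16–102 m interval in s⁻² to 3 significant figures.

3.78 × 10⁻⁵ s⁻²

ΔT = +2.8 K, ΔS = +0.85 psu (deep − shallow).
Δρ/ρ₀ = −αΔT + βΔS = -2.80 × 10⁻⁴ + 6.12 × 10⁻⁴ = 3.32 × 10⁻⁴, so Δρ ≈ 0.3410 kg m⁻³.
N² = (g/ρ₀)·Δρ/Δz = g·(Δρ/ρ₀)/Δz = 9.8 × 3.32 × 10⁻⁴ / 86 = 3.7833 × 10⁻⁵ s⁻² ≈ 3.78 × 10⁻⁵ s⁻².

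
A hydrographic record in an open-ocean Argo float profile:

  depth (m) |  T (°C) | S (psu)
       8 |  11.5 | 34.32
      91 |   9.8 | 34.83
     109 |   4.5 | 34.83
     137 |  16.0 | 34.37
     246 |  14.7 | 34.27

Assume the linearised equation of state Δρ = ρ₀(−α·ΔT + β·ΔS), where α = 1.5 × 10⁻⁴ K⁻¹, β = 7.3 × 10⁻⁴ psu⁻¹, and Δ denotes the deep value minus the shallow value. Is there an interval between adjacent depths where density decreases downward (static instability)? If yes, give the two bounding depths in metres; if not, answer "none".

109–137 m

Evaluate Δρ/ρ₀ = −αΔT + βΔS across each adjacent pair:
  8–91 m: −αΔT+βΔS = −(1.5 × 10⁻⁴)(-1.7)+(7.3 × 10⁻⁴)(+0.51) = 6.3 × 10⁻⁴ → stable
  91–109 m: −αΔT+βΔS = −(1.5 × 10⁻⁴)(-5.3)+(7.3 × 10⁻⁴)(+0.00) = 7.9 × 10⁻⁴ → stable
  109–137 m: −αΔT+βΔS = −(1.5 × 10⁻⁴)(+11.5)+(7.3 × 10⁻⁴)(-0.46) = -2.1 × 10⁻³ → UNSTABLE
  137–246 m: −αΔT+βΔS = −(1.5 × 10⁻⁴)(-1.3)+(7.3 × 10⁻⁴)(-0.10) = 1.2 × 10⁻⁴ → stable
The 109–137 m interval has Δρ < 0: lighter water underlies denser water.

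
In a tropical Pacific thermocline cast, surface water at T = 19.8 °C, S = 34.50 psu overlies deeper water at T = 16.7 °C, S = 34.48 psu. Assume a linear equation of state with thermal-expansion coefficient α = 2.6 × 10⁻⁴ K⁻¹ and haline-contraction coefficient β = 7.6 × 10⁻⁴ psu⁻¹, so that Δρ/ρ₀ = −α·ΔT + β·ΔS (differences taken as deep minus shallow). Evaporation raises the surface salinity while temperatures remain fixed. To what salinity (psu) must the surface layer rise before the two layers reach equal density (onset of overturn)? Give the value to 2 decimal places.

Neutral buoyancy requires −α(T_deep − T_surf) + β(S_deep − S_surf′) = 0.
S_surf′ = S_deep − (α/β)·ΔT = 34.48 − (2.6 × 10⁻⁴/7.6 × 10⁻⁴)·(-3.1) = 35.5405 psu.
Increase required: 35.5405 − 34.50 = 1.0405 psu.

35.54 psu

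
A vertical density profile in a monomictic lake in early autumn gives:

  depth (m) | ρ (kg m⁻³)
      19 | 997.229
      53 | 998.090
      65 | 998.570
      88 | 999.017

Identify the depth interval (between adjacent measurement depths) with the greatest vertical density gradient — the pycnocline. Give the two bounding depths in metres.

Compute the density gradient over each adjacent pair:
  19–53 m: Δρ/Δz = 0.861/34 = 0.025 kg m⁻⁴
  53–65 m: Δρ/Δz = 0.480/12 = 0.040 kg m⁻⁴
  65–88 m: Δρ/Δz = 0.447/23 = 0.019 kg m⁻⁴
The largest gradient is in the 53–65 m interval — the pycnocline.

53–65 m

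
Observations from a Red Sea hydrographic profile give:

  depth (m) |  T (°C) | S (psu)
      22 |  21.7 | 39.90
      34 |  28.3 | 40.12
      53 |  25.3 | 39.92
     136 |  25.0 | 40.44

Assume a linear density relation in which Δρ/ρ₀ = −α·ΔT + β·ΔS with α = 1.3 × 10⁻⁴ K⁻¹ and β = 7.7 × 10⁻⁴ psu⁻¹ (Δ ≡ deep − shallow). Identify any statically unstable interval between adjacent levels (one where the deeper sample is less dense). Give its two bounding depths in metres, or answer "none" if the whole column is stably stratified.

22–34 m

Evaluate Δρ/ρ₀ = −αΔT + βΔS across each adjacent pair:
  22–34 m: −αΔT+βΔS = −(1.3 × 10⁻⁴)(+6.6)+(7.7 × 10⁻⁴)(+0.22) = -6.9 × 10⁻⁴ → UNSTABLE
  34–53 m: −αΔT+βΔS = −(1.3 × 10⁻⁴)(-3.0)+(7.7 × 10⁻⁴)(-0.20) = 2.4 × 10⁻⁴ → stable
  53–136 m: −αΔT+βΔS = −(1.3 × 10⁻⁴)(-0.3)+(7.7 × 10⁻⁴)(+0.52) = 4.4 × 10⁻⁴ → stable
The 22–34 m interval has Δρ < 0: lighter water underlies denser water.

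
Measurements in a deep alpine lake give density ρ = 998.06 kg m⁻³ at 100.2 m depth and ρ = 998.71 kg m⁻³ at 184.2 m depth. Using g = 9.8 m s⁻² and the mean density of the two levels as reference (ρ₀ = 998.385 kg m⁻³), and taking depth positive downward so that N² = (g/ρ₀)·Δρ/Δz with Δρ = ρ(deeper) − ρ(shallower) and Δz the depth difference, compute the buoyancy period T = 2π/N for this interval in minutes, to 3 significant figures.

12.0 min

Δρ = 998.71 − 998.06 = 0.65 kg m⁻³ over Δz = 184.2 − 100.2 = 84 m.
N² = (9.8/998.385) × (0.65/84) = 7.5956 × 10⁻⁵ s⁻².
N = √(7.5956 × 10⁻⁵) = 8.7153 × 10⁻³ rad s⁻¹, so T = 2π/N = 720.94 s = 12.016 min ≈ 12.0 min.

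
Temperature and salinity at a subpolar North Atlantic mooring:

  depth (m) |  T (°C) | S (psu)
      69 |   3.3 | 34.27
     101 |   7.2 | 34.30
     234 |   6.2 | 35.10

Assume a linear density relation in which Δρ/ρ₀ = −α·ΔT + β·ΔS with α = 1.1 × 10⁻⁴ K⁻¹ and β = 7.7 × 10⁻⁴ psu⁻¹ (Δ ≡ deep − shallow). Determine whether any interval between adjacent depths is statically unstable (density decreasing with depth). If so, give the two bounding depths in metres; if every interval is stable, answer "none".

69–101 m

Evaluate Δρ/ρ₀ = −αΔT + βΔS across each adjacent pair:
  69–101 m: −αΔT+βΔS = −(1.1 × 10⁻⁴)(+3.9)+(7.7 × 10⁻⁴)(+0.03) = -4.1 × 10⁻⁴ → UNSTABLE
  101–234 m: −αΔT+βΔS = −(1.1 × 10⁻⁴)(-1.0)+(7.7 × 10⁻⁴)(+0.80) = 7.3 × 10⁻⁴ → stable
The 69–101 m interval has Δρ < 0: lighter water underlies denser water.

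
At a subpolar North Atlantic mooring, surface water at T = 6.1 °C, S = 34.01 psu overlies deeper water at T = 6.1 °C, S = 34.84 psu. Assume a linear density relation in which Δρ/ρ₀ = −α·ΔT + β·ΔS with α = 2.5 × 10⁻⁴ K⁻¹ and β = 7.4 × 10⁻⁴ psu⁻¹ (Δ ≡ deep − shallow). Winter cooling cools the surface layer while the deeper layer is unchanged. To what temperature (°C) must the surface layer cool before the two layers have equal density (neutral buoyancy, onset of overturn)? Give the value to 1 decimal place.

Neutral buoyancy requires Δρ = 0, i.e. −α(T_deep − T_surf′) + β(S_deep − S_surf) = 0.
T_surf′ = T_deep − (β/α)·ΔS = 6.1 − (7.4 × 10⁻⁴/2.5 × 10⁻⁴)·(+0.83) = 3.643 °C.
Cooling required: 6.1 − (3.643) = 2.457 °C.

3.6 °C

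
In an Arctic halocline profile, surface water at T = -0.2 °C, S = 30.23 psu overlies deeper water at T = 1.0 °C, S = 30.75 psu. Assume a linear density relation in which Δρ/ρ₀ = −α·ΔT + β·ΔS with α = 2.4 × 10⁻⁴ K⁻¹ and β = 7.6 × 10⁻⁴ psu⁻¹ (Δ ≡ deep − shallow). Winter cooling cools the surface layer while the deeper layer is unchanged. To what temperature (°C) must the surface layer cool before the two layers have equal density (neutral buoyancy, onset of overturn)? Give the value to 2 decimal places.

-0.65 °C

Neutral buoyancy requires Δρ = 0, i.e. −α(T_deep − T_surf′) + β(S_deep − S_surf) = 0.
T_surf′ = T_deep − (β/α)·ΔS = 1.0 − (7.6 × 10⁻⁴/2.4 × 10⁻⁴)·(+0.52) = -0.6467 °C.
Cooling required: -0.2 − (-0.6467) = 0.4467 °C.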